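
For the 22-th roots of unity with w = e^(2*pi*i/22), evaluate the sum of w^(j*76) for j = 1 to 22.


Step 1: The sum sum_{j=1}^{n} w^(k*j) equals n if n | k, else 0.
Step 2: Here n = 22, k = 76
Step 3: Does n divide k? 22 | 76 -> False
Step 4: Sum = 0

0


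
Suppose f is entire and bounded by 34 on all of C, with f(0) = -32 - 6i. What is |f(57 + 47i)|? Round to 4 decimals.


Step 1: By Liouville's theorem, a bounded entire function is constant.
Step 2: f(z) = f(0) = -32 - 6i for all z.
Step 3: |f(w)| = |-32 - 6i| = sqrt(1024 + 36)
Step 4: = 32.5576

32.5576


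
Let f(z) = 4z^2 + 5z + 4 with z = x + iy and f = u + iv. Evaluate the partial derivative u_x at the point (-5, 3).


Step 1: f(z) = 4(x+iy)^2 + 5(x+iy) + 4
Step 2: u = 4(x^2 - y^2) + 5x + 4
Step 3: u_x = 8x + 5
Step 4: At (-5, 3): u_x = -40 + 5 = -35

-35


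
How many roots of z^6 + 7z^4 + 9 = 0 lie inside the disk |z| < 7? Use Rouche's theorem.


Step 1: On |z| = 7 the three terms have sizes |z^6| = 7^6 = 117649, |7z^4| = 7*7^4 = 16807, |9| = 9
Step 2: The dominant term is g(z) = z^6; let h(z) = 7z^4 + 9 so f = g + h
Step 3: On |z| = 7: |g| = 117649 and |h| <= 16807 + 9 = 16816
Step 4: Since 117649 > 16816, |h| < |g| on |z| = 7, so by Rouche f has the same number of zeros as g inside |z| < 7
Step 5: g(z) = z^6 has 6 zeros (all at the origin) inside |z| < 7. Answer = 6

6


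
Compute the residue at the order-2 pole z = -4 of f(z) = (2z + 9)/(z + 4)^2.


Step 1: Pole of order 2 at z = -4
Step 2: Res = lim d/dz [(z + 4)^2 * f(z)] as z -> -4
Step 3: (z + 4)^2 * f(z) = 2z + 9
Step 4: d/dz[2z + 9] = 2

2


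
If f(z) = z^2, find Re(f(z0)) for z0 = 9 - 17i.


Step 1: z0 = 9 - 17i
Step 2: z0^2 = 9^2 - (-17)^2 - 306i
Step 3: real part = 81 - 289 = -208

-208


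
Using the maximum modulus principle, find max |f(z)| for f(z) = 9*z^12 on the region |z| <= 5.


Step 1: On |z| = 5, |f(z)| = 9 * |z|^12 = 9 * 5^12
Step 2: By maximum modulus principle, maximum is on boundary.
Step 3: Maximum = 9 * 244140625 = 2197265625

2197265625


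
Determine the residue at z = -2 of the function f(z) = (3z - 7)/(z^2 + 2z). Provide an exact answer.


Step 1: Q(z) = z^2 + 2z = (z + 2)(z)
Step 2: Q'(z) = 2z + 2
Step 3: Q'(-2) = -2, P(-2) = -13
Step 4: Res = P(-2)/Q'(-2) = -13/(-2) = 13/2

13/2


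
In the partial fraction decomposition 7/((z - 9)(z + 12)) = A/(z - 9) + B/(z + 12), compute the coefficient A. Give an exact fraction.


Step 1: Multiply both sides by (z - 9) and set z = 9
Step 2: A = 7 / (9 + 12)
Step 3: A = 7 / 21
Step 4: A = 1/3

1/3


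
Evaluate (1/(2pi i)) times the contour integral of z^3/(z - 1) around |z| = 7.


Step 1: f(z) = z^3, a = 1 is inside |z| = 7
Step 2: By Cauchy integral formula: (1/(2pi*i)) * integral = f(a)
Step 3: f(1) = 1^3 = 1

1


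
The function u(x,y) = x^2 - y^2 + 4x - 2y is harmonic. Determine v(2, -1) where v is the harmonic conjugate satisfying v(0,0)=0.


Step 1: v_x = -u_y = 2y + 2
Step 2: v_y = u_x = 2x + 4
Step 3: v = 2xy + 2x + 4y + C
Step 4: v(0,0) = 0 => C = 0
Step 5: v(2, -1) = -4

-4


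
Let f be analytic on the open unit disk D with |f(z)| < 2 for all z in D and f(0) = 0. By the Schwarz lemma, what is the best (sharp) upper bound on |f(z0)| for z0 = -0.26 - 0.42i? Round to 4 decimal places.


Step 1: g = f/2 maps D -> D with g(0) = 0, so by the Schwarz lemma |g(z)| <= |z|, i.e. |f(z)| <= 2|z|; this is sharp (f(z) = 2z).
Step 2: |z0|^2 = (-0.26)^2 + (-0.42)^2 = 0.244
Step 3: |z0| = sqrt(0.244) = 0.493964
Step 4: Best bound = 2 * |z0| = 2 * 0.493964 = 0.9879

0.9879


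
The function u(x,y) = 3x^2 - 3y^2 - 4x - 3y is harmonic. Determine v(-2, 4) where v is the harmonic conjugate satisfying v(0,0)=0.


Step 1: v_x = -u_y = 6y + 3
Step 2: v_y = u_x = 6x - 4
Step 3: v = 6xy + 3x - 4y + C
Step 4: v(0,0) = 0 => C = 0
Step 5: v(-2, 4) = -70

-70


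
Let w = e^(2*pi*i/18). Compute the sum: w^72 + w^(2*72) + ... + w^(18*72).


Step 1: The sum sum_{j=1}^{n} w^(k*j) equals n if n | k, else 0.
Step 2: Here n = 18, k = 72
Step 3: Does n divide k? 18 | 72 -> True
Step 4: Sum = 18

18


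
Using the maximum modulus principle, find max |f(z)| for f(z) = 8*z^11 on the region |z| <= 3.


Step 1: On |z| = 3, |f(z)| = 8 * |z|^11 = 8 * 3^11
Step 2: By maximum modulus principle, maximum is on boundary.
Step 3: Maximum = 8 * 177147 = 1417176

1417176


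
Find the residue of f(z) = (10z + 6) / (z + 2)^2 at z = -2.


Step 1: Pole of order 2 at z = -2
Step 2: Res = lim d/dz [(z + 2)^2 * f(z)] as z -> -2
Step 3: (z + 2)^2 * f(z) = 10z + 6
Step 4: d/dz[10z + 6] = 10

10


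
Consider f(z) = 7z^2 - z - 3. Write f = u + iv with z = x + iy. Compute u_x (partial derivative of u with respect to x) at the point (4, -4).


Step 1: f(z) = 7(x+iy)^2 - (x+iy) - 3
Step 2: u = 7(x^2 - y^2) - x - 3
Step 3: u_x = 14x - 1
Step 4: At (4, -4): u_x = 56 - 1 = 55

55


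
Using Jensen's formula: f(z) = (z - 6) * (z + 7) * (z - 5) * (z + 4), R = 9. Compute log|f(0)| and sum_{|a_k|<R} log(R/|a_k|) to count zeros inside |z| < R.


Jensen's formula: (1/2pi)*integral log|f(Re^it)|dt = log|f(0)| + sum_{|a_k|<R} log(R/|a_k|)
Step 1: f(0) = (-6) * 7 * (-5) * 4 = 840
Step 2: log|f(0)| = log|6| + log|-7| + log|5| + log|-4| = 6.7334
Step 3: Zeros inside |z| < 9: 6, -7, 5, -4
Step 4: Jensen sum = log(9/6) + log(9/7) + log(9/5) + log(9/4) = 2.0555
Step 5: n(R) = number of terms in the Jensen sum = count of zeros inside |z| < 9 = 4

4


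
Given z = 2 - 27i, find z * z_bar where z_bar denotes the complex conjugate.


Step 1: conj(z) = 2 + 27i
Step 2: z * conj(z) = 2^2 + (-27)^2
Step 3: = 4 + 729 = 733

733


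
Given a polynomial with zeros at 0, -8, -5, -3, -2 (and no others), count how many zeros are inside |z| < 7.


Step 1: Check each root:
  z = 0: |0| = 0 < 7
  z = -8: |-8| = 8 >= 7
  z = -5: |-5| = 5 < 7
  z = -3: |-3| = 3 < 7
  z = -2: |-2| = 2 < 7
Step 2: Count = 4

4


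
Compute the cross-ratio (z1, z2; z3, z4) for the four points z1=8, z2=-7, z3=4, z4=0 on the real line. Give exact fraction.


Step 1: (z1-z3)(z2-z4) = 4 * (-7) = -28
Step 2: (z1-z4)(z2-z3) = 8 * (-11) = -88
Step 3: Cross-ratio = 28/88 = 7/22

7/22


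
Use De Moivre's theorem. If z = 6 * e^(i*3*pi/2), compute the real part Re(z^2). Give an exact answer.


Step 1: By De Moivre's theorem, z^2 = 6^2 * e^(i*2*3*pi/2) = 36 * (cos(3*pi) + i*sin(3*pi))
Step 2: |z|^2 = 6^2 = 36
Step 3: Reduce the angle mod 2*pi: 3*pi - 2*pi = pi
Step 4: cos(pi) = -1
Step 5: Re(z^2) = 36 * (-1) = -36

-36


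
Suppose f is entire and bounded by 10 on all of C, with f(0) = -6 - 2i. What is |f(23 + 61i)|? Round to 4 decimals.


Step 1: By Liouville's theorem, a bounded entire function is constant.
Step 2: f(z) = f(0) = -6 - 2i for all z.
Step 3: |f(w)| = |-6 - 2i| = sqrt(36 + 4)
Step 4: = 6.3246

6.3246


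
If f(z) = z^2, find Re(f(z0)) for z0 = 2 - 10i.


Step 1: z0 = 2 - 10i
Step 2: z0^2 = 2^2 - (-10)^2 - 40i
Step 3: real part = 4 - 100 = -96

-96


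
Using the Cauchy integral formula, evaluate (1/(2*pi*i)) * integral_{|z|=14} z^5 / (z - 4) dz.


Step 1: f(z) = z^5, a = 4 is inside |z| = 14
Step 2: By Cauchy integral formula: (1/(2pi*i)) * integral = f(a)
Step 3: f(4) = 4^5 = 1024

1024


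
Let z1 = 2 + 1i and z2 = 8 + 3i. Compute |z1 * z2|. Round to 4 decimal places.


Step 1: |z1| = sqrt(2^2 + 1^2) = sqrt(5)
Step 2: |z2| = sqrt(8^2 + 3^2) = sqrt(73)
Step 3: |z1*z2| = |z1|*|z2| = sqrt(5) * sqrt(73) = sqrt(5 * 73) = sqrt(365)
Step 4: = 19.105

19.105


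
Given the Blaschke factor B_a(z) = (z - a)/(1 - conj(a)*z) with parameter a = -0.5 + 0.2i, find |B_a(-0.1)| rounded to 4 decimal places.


Step 1: Numerator z0 - a = -0.1 - (-0.5 + 0.2i) = 0.4 - 0.2i
Step 2: Denominator 1 - conj(a)*z0 = 1 - (-0.5 - 0.2i)*(-0.1) = 0.95 - 0.02i
Step 3: |z0 - a|^2 = 0.4^2 + (-0.2)^2 = 0.2; |1 - conj(a)*z0|^2 = 0.95^2 + (-0.02)^2 = 0.9029
Step 4: |B_a(-0.1)| = sqrt(0.2 / 0.9029) = sqrt(0.221508)
Step 5: = 0.4706

0.4706


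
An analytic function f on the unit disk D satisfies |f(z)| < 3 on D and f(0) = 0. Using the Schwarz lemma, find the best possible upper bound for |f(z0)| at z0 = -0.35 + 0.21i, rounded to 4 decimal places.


Step 1: g = f/3 maps D -> D with g(0) = 0, so by the Schwarz lemma |g(z)| <= |z|, i.e. |f(z)| <= 3|z|; this is sharp (f(z) = 3z).
Step 2: |z0|^2 = (-0.35)^2 + 0.21^2 = 0.1666
Step 3: |z0| = sqrt(0.1666) = 0.408167
Step 4: Best bound = 3 * |z0| = 3 * 0.408167 = 1.2245

1.2245


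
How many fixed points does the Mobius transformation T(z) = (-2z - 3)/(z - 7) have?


Step 1: Fixed points satisfy T(z) = z
Step 2: z^2 - 5z + 3 = 0
Step 3: Discriminant = (-5)^2 - 4*1*3 = 13
Step 4: Number of fixed points = 2

2


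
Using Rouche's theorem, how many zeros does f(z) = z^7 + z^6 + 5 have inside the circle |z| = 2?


Step 1: On |z| = 2 the three terms have sizes |z^7| = 2^7 = 128, |z^6| = 2^6 = 64, |5| = 5
Step 2: The dominant term is g(z) = z^7; let h(z) = z^6 + 5 so f = g + h
Step 3: On |z| = 2: |g| = 128 and |h| <= 64 + 5 = 69
Step 4: Since 128 > 69, |h| < |g| on |z| = 2, so by Rouche f has the same number of zeros as g inside |z| < 2
Step 5: g(z) = z^7 has 7 zeros (all at the origin) inside |z| < 2. Answer = 7

7


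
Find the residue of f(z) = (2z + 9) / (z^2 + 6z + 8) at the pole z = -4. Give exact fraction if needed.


Step 1: Q(z) = z^2 + 6z + 8 = (z + 4)(z + 2)
Step 2: Q'(z) = 2z + 6
Step 3: Q'(-4) = -2, P(-4) = 1
Step 4: Res = P(-4)/Q'(-4) = 1/(-2) = -1/2

-1/2


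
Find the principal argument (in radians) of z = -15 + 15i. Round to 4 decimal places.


Step 1: z = -15 + 15i
Step 2: arg(z) = atan2(15, -15)
Step 3: arg(z) = 2.3562

2.3562


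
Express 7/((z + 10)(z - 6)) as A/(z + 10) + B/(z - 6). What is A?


Step 1: Multiply both sides by (z + 10) and set z = -10
Step 2: A = 7 / (-10 - 6)
Step 3: A = 7 / (-16)
Step 4: A = -7/16

-7/16


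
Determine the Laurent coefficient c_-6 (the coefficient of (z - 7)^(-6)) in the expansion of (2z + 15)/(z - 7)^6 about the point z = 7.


Step 1: Write the numerator in powers of (z - 7): 2z + 15 = 2(z - 7) + (2*7 + 15) = 2(z - 7) + 29
Step 2: Divide by (z - 7)^6: f(z) = 29(z - 7)^(-6) + 2(z - 7)^(-5)
Step 3: This finite sum is the Laurent series of f about z = 7.
Step 4: Coefficient of (z - 7)^(-6) = 2*7 + 15 = 29

29


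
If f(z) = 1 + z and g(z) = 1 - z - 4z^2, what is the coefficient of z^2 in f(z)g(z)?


Step 1: z^2 term in f*g comes from: (1)*(-4z^2) + (z)*(-z) + (0)*(1)
Step 2: = -4 - 1 + 0
Step 3: = -5

-5


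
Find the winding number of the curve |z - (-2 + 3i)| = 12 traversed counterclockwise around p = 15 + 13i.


Step 1: Center c = (-2, 3), radius = 12
Step 2: |p - c|^2 = 17^2 + 10^2 = 389
Step 3: r^2 = 144
Step 4: |p-c| > r so winding number = 0

0


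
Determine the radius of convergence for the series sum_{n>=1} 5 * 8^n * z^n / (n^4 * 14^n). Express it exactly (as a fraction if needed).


Step 1: General term a_n = 5 * 8^n / (n^4 * 14^n)
Step 2: By the root test, |a_n|^(1/n) = 5^(1/n) * 8 / (n^(4/n) * 14) -> 8/14 as n -> infinity (since 5^(1/n) -> 1 and n^(4/n) -> 1)
Step 3: R = 1/lim|a_n|^(1/n) = 14/8 = 7/4

7/4


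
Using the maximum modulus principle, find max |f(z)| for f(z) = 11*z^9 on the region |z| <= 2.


Step 1: On |z| = 2, |f(z)| = 11 * |z|^9 = 11 * 2^9
Step 2: By maximum modulus principle, maximum is on boundary.
Step 3: Maximum = 11 * 512 = 5632

5632


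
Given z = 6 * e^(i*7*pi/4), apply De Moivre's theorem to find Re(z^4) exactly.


Step 1: By De Moivre's theorem, z^4 = 6^4 * e^(i*4*7*pi/4) = 1296 * (cos(7*pi) + i*sin(7*pi))
Step 2: |z|^4 = 6^4 = 1296
Step 3: Reduce the angle mod 2*pi: 7*pi - 6*pi = pi
Step 4: cos(pi) = -1
Step 5: Re(z^4) = 1296 * (-1) = -1296

-1296


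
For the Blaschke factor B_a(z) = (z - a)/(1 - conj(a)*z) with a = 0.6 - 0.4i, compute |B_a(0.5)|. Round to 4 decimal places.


Step 1: Numerator z0 - a = 0.5 - (0.6 - 0.4i) = -0.1 + 0.4i
Step 2: Denominator 1 - conj(a)*z0 = 1 - (0.6 + 0.4i)*0.5 = 0.7 - 0.2i
Step 3: |z0 - a|^2 = (-0.1)^2 + 0.4^2 = 0.17; |1 - conj(a)*z0|^2 = 0.7^2 + (-0.2)^2 = 0.53
Step 4: |B_a(0.5)| = sqrt(0.17 / 0.53) = sqrt(0.320755)
Step 5: = 0.5664

0.5664


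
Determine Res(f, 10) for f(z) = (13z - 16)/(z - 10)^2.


Step 1: Pole of order 2 at z = 10
Step 2: Res = lim d/dz [(z - 10)^2 * f(z)] as z -> 10
Step 3: (z - 10)^2 * f(z) = 13z - 16
Step 4: d/dz[13z - 16] = 13

13


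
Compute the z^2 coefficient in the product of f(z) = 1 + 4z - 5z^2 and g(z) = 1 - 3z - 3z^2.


Step 1: z^2 term in f*g comes from: (1)*(-3z^2) + (4z)*(-3z) + (-5z^2)*(1)
Step 2: = -3 - 12 - 5
Step 3: = -20

-20


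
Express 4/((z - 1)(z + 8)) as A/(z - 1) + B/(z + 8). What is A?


Step 1: Multiply both sides by (z - 1) and set z = 1
Step 2: A = 4 / (1 + 8)
Step 3: A = 4 / 9
Step 4: A = 4/9

4/9


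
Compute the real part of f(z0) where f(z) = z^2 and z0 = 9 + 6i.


Step 1: z0 = 9 + 6i
Step 2: z0^2 = 9^2 - 6^2 + 108i
Step 3: real part = 81 - 36 = 45

45


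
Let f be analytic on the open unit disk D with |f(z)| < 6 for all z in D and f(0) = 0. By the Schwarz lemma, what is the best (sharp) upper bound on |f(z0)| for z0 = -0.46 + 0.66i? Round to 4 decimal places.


Step 1: g = f/6 maps D -> D with g(0) = 0, so by the Schwarz lemma |g(z)| <= |z|, i.e. |f(z)| <= 6|z|; this is sharp (f(z) = 6z).
Step 2: |z0|^2 = (-0.46)^2 + 0.66^2 = 0.6472
Step 3: |z0| = sqrt(0.6472) = 0.804487
Step 4: Best bound = 6 * |z0| = 6 * 0.804487 = 4.8269

4.8269


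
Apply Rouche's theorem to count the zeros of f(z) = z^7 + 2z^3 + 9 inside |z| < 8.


Step 1: On |z| = 8 the three terms have sizes |z^7| = 8^7 = 2097152, |2z^3| = 2*8^3 = 1024, |9| = 9
Step 2: The dominant term is g(z) = z^7; let h(z) = 2z^3 + 9 so f = g + h
Step 3: On |z| = 8: |g| = 2097152 and |h| <= 1024 + 9 = 1033
Step 4: Since 2097152 > 1033, |h| < |g| on |z| = 8, so by Rouche f has the same number of zeros as g inside |z| < 8
Step 5: g(z) = z^7 has 7 zeros (all at the origin) inside |z| < 8. Answer = 7

7


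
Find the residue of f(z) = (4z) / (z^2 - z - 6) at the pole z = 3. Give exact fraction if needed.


Step 1: Q(z) = z^2 - z - 6 = (z - 3)(z + 2)
Step 2: Q'(z) = 2z - 1
Step 3: Q'(3) = 5, P(3) = 12
Step 4: Res = P(3)/Q'(3) = 12/5 = 12/5

12/5


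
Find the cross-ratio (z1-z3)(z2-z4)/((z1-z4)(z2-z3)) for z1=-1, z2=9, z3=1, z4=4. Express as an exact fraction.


Step 1: (z1-z3)(z2-z4) = (-2) * 5 = -10
Step 2: (z1-z4)(z2-z3) = (-5) * 8 = -40
Step 3: Cross-ratio = 10/40 = 1/4

1/4


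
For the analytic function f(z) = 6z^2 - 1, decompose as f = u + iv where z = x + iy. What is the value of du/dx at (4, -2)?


Step 1: f(z) = 6(x+iy)^2 - 1
Step 2: u = 6(x^2 - y^2) - 1
Step 3: u_x = 12x + 0
Step 4: At (4, -2): u_x = 48 + 0 = 48

48


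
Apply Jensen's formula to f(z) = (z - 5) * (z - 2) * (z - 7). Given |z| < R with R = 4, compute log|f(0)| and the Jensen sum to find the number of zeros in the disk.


Jensen's formula: (1/2pi)*integral log|f(Re^it)|dt = log|f(0)| + sum_{|a_k|<R} log(R/|a_k|)
Step 1: f(0) = (-5) * (-2) * (-7) = -70
Step 2: log|f(0)| = log|5| + log|2| + log|7| = 4.2485
Step 3: Zeros inside |z| < 4: 2
Step 4: Jensen sum = log(4/2) = 0.6931
Step 5: n(R) = number of terms in the Jensen sum = count of zeros inside |z| < 4 = 1

1


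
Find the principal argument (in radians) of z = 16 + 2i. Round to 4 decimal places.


Step 1: z = 16 + 2i
Step 2: arg(z) = atan2(2, 16)
Step 3: arg(z) = 0.1244

0.1244


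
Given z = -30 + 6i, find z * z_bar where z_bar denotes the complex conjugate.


Step 1: conj(z) = -30 - 6i
Step 2: z * conj(z) = (-30)^2 + 6^2
Step 3: = 900 + 36 = 936

936


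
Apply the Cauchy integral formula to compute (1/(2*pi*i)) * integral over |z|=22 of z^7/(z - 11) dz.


Step 1: f(z) = z^7, a = 11 is inside |z| = 22
Step 2: By Cauchy integral formula: (1/(2pi*i)) * integral = f(a)
Step 3: f(11) = 11^7 = 19487171

19487171


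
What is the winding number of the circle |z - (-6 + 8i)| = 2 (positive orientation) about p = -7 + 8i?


Step 1: Center c = (-6, 8), radius = 2
Step 2: |p - c|^2 = (-1)^2 + 0^2 = 1
Step 3: r^2 = 4
Step 4: |p-c| < r so winding number = 1

1


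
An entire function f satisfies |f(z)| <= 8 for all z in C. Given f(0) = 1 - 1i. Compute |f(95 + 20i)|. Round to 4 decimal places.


Step 1: By Liouville's theorem, a bounded entire function is constant.
Step 2: f(z) = f(0) = 1 - 1i for all z.
Step 3: |f(w)| = |1 - 1i| = sqrt(1 + 1)
Step 4: = 1.4142

1.4142


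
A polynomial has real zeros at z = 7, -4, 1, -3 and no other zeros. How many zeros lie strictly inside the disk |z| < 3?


Step 1: Check each root:
  z = 7: |7| = 7 >= 3
  z = -4: |-4| = 4 >= 3
  z = 1: |1| = 1 < 3
  z = -3: |-3| = 3 >= 3
Step 2: Count = 1

1


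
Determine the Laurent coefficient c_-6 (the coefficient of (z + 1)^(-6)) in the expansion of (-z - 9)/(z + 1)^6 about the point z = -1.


Step 1: Write the numerator in powers of (z + 1): -z - 9 = -(z + 1) + (-1*(-1) - 9) = -(z + 1) - 8
Step 2: Divide by (z + 1)^6: f(z) = -8(z + 1)^(-6) - (z + 1)^(-5)
Step 3: This finite sum is the Laurent series of f about z = -1.
Step 4: Coefficient of (z + 1)^(-6) = -1*(-1) - 9 = -8

-8


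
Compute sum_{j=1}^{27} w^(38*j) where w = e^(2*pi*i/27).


Step 1: The sum sum_{j=1}^{n} w^(k*j) equals n if n | k, else 0.
Step 2: Here n = 27, k = 38
Step 3: Does n divide k? 27 | 38 -> False
Step 4: Sum = 0

0


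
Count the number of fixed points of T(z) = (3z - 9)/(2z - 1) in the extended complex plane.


Step 1: Fixed points satisfy T(z) = z
Step 2: 2z^2 - 4z + 9 = 0
Step 3: Discriminant = (-4)^2 - 4*2*9 = -56
Step 4: Number of fixed points = 2

2


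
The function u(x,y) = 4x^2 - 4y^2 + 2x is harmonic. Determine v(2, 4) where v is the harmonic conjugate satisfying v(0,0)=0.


Step 1: v_x = -u_y = 8y + 0
Step 2: v_y = u_x = 8x + 2
Step 3: v = 8xy + 2y + C
Step 4: v(0,0) = 0 => C = 0
Step 5: v(2, 4) = 72

72


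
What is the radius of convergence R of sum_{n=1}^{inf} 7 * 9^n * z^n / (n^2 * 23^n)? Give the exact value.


Step 1: General term a_n = 7 * 9^n / (n^2 * 23^n)
Step 2: By the root test, |a_n|^(1/n) = 7^(1/n) * 9 / (n^(2/n) * 23) -> 9/23 as n -> infinity (since 7^(1/n) -> 1 and n^(2/n) -> 1)
Step 3: R = 1/lim|a_n|^(1/n) = 23/9

23/9


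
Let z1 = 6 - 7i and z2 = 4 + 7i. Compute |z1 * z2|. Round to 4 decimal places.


Step 1: |z1| = sqrt(6^2 + (-7)^2) = sqrt(85)
Step 2: |z2| = sqrt(4^2 + 7^2) = sqrt(65)
Step 3: |z1*z2| = |z1|*|z2| = sqrt(85) * sqrt(65) = sqrt(85 * 65) = sqrt(5525)
Step 4: = 74.3303

74.3303


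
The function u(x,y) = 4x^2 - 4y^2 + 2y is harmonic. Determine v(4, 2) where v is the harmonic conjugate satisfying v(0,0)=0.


Step 1: v_x = -u_y = 8y - 2
Step 2: v_y = u_x = 8x + 0
Step 3: v = 8xy - 2x + C
Step 4: v(0,0) = 0 => C = 0
Step 5: v(4, 2) = 56

56


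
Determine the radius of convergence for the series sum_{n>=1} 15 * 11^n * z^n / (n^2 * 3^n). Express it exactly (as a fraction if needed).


Step 1: General term a_n = 15 * 11^n / (n^2 * 3^n)
Step 2: By the root test, |a_n|^(1/n) = 15^(1/n) * 11 / (n^(2/n) * 3) -> 11/3 as n -> infinity (since 15^(1/n) -> 1 and n^(2/n) -> 1)
Step 3: R = 1/lim|a_n|^(1/n) = 3/11

3/11


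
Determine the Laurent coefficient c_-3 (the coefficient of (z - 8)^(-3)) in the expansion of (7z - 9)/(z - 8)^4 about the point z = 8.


Step 1: Write the numerator in powers of (z - 8): 7z - 9 = 7(z - 8) + (7*8 - 9) = 7(z - 8) + 47
Step 2: Divide by (z - 8)^4: f(z) = 47(z - 8)^(-4) + 7(z - 8)^(-3)
Step 3: This finite sum is the Laurent series of f about z = 8.
Step 4: Coefficient of (z - 8)^(-3) = coefficient of (z - 8) in the re-centred numerator = 7

7


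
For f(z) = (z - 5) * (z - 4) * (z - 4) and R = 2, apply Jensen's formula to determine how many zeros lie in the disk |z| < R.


Jensen's formula: (1/2pi)*integral log|f(Re^it)|dt = log|f(0)| + sum_{|a_k|<R} log(R/|a_k|)
Step 1: f(0) = (-5) * (-4) * (-4) = -80
Step 2: log|f(0)| = log|5| + log|4| + log|4| = 4.382
Step 3: Zeros inside |z| < 2: none
Step 4: Jensen sum = (empty sum) = 0
Step 5: n(R) = number of terms in the Jensen sum = count of zeros inside |z| < 2 = 0

0


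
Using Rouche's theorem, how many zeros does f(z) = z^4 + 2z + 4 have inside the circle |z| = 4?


Step 1: On |z| = 4 the three terms have sizes |z^4| = 4^4 = 256, |2z| = 2*4 = 8, |4| = 4
Step 2: The dominant term is g(z) = z^4; let h(z) = 2z + 4 so f = g + h
Step 3: On |z| = 4: |g| = 256 and |h| <= 8 + 4 = 12
Step 4: Since 256 > 12, |h| < |g| on |z| = 4, so by Rouche f has the same number of zeros as g inside |z| < 4
Step 5: g(z) = z^4 has 4 zeros (all at the origin) inside |z| < 4. Answer = 4

4


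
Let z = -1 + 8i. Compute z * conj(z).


Step 1: conj(z) = -1 - 8i
Step 2: z * conj(z) = (-1)^2 + 8^2
Step 3: = 1 + 64 = 65

65


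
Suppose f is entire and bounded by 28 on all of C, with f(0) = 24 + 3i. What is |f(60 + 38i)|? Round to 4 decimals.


Step 1: By Liouville's theorem, a bounded entire function is constant.
Step 2: f(z) = f(0) = 24 + 3i for all z.
Step 3: |f(w)| = |24 + 3i| = sqrt(576 + 9)
Step 4: = 24.1868

24.1868


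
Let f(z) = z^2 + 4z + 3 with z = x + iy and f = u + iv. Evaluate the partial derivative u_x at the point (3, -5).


Step 1: f(z) = (x+iy)^2 + 4(x+iy) + 3
Step 2: u = (x^2 - y^2) + 4x + 3
Step 3: u_x = 2x + 4
Step 4: At (3, -5): u_x = 6 + 4 = 10

10


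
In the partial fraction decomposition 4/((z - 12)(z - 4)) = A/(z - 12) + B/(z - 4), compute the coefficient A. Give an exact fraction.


Step 1: Multiply both sides by (z - 12) and set z = 12
Step 2: A = 4 / (12 - 4)
Step 3: A = 4 / 8
Step 4: A = 1/2

1/2


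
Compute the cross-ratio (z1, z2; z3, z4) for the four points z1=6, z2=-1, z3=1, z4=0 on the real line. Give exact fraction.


Step 1: (z1-z3)(z2-z4) = 5 * (-1) = -5
Step 2: (z1-z4)(z2-z3) = 6 * (-2) = -12
Step 3: Cross-ratio = 5/12 = 5/12

5/12


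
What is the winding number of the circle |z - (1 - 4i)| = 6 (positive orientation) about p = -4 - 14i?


Step 1: Center c = (1, -4), radius = 6
Step 2: |p - c|^2 = (-5)^2 + (-10)^2 = 125
Step 3: r^2 = 36
Step 4: |p-c| > r so winding number = 0

0


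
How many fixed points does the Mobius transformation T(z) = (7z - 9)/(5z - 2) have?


Step 1: Fixed points satisfy T(z) = z
Step 2: 5z^2 - 9z + 9 = 0
Step 3: Discriminant = (-9)^2 - 4*5*9 = -99
Step 4: Number of fixed points = 2

2


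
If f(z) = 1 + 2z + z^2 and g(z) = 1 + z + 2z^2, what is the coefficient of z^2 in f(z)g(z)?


Step 1: z^2 term in f*g comes from: (1)*(2z^2) + (2z)*(z) + (z^2)*(1)
Step 2: = 2 + 2 + 1
Step 3: = 5

5


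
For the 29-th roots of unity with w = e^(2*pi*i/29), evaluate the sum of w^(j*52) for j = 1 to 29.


Step 1: The sum sum_{j=1}^{n} w^(k*j) equals n if n | k, else 0.
Step 2: Here n = 29, k = 52
Step 3: Does n divide k? 29 | 52 -> False
Step 4: Sum = 0

0


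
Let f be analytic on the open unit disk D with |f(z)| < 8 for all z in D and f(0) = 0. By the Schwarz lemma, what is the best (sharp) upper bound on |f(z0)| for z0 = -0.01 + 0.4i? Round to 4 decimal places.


Step 1: g = f/8 maps D -> D with g(0) = 0, so by the Schwarz lemma |g(z)| <= |z|, i.e. |f(z)| <= 8|z|; this is sharp (f(z) = 8z).
Step 2: |z0|^2 = (-0.01)^2 + 0.4^2 = 0.1601
Step 3: |z0| = sqrt(0.1601) = 0.400125
Step 4: Best bound = 8 * |z0| = 8 * 0.400125 = 3.201

3.201


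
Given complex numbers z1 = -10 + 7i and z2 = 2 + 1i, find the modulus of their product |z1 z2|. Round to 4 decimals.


Step 1: |z1| = sqrt((-10)^2 + 7^2) = sqrt(149)
Step 2: |z2| = sqrt(2^2 + 1^2) = sqrt(5)
Step 3: |z1*z2| = |z1|*|z2| = sqrt(149) * sqrt(5) = sqrt(149 * 5) = sqrt(745)
Step 4: = 27.2947

27.2947


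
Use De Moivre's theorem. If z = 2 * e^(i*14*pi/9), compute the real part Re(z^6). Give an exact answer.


Step 1: By De Moivre's theorem, z^6 = 2^6 * e^(i*6*14*pi/9) = 64 * (cos(28*pi/3) + i*sin(28*pi/3))
Step 2: |z|^6 = 2^6 = 64
Step 3: Reduce the angle mod 2*pi: 28*pi/3 - 8*pi = 4*pi/3
Step 4: cos(4*pi/3) = -1/2
Step 5: Re(z^6) = 64 * (-1/2) = -32

-32


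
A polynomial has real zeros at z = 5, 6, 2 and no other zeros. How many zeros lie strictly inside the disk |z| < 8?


Step 1: Check each root:
  z = 5: |5| = 5 < 8
  z = 6: |6| = 6 < 8
  z = 2: |2| = 2 < 8
Step 2: Count = 3

3


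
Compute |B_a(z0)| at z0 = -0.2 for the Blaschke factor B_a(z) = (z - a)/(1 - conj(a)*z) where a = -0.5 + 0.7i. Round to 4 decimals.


Step 1: Numerator z0 - a = -0.2 - (-0.5 + 0.7i) = 0.3 - 0.7i
Step 2: Denominator 1 - conj(a)*z0 = 1 - (-0.5 - 0.7i)*(-0.2) = 0.9 - 0.14i
Step 3: |z0 - a|^2 = 0.3^2 + (-0.7)^2 = 0.58; |1 - conj(a)*z0|^2 = 0.9^2 + (-0.14)^2 = 0.8296
Step 4: |B_a(-0.2)| = sqrt(0.58 / 0.8296) = sqrt(0.699132)
Step 5: = 0.8361

0.8361


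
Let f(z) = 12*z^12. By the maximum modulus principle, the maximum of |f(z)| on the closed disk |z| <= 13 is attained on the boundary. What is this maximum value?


Step 1: On |z| = 13, |f(z)| = 12 * |z|^12 = 12 * 13^12
Step 2: By maximum modulus principle, maximum is on boundary.
Step 3: Maximum = 12 * 23298085122481 = 279577021469772

279577021469772


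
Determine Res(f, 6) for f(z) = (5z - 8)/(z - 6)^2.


Step 1: Pole of order 2 at z = 6
Step 2: Res = lim d/dz [(z - 6)^2 * f(z)] as z -> 6
Step 3: (z - 6)^2 * f(z) = 5z - 8
Step 4: d/dz[5z - 8] = 5

5


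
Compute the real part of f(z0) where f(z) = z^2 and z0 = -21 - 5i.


Step 1: z0 = -21 - 5i
Step 2: z0^2 = (-21)^2 - (-5)^2 + 210i
Step 3: real part = 441 - 25 = 416

416


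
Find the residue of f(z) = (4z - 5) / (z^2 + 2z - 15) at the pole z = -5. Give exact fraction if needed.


Step 1: Q(z) = z^2 + 2z - 15 = (z + 5)(z - 3)
Step 2: Q'(z) = 2z + 2
Step 3: Q'(-5) = -8, P(-5) = -25
Step 4: Res = P(-5)/Q'(-5) = -25/(-8) = 25/8

25/8


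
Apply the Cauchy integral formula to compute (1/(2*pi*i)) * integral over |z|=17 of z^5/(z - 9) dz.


Step 1: f(z) = z^5, a = 9 is inside |z| = 17
Step 2: By Cauchy integral formula: (1/(2pi*i)) * integral = f(a)
Step 3: f(9) = 9^5 = 59049

59049


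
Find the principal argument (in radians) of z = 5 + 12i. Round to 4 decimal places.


Step 1: z = 5 + 12i
Step 2: arg(z) = atan2(12, 5)
Step 3: arg(z) = 1.176

1.176


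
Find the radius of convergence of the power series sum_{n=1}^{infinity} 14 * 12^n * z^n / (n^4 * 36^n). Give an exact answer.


Step 1: General term a_n = 14 * 12^n / (n^4 * 36^n)
Step 2: By the root test, |a_n|^(1/n) = 14^(1/n) * 12 / (n^(4/n) * 36) -> 12/36 as n -> infinity (since 14^(1/n) -> 1 and n^(4/n) -> 1)
Step 3: R = 1/lim|a_n|^(1/n) = 36/12 = 3

3


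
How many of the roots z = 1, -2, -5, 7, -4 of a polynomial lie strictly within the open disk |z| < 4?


Step 1: Check each root:
  z = 1: |1| = 1 < 4
  z = -2: |-2| = 2 < 4
  z = -5: |-5| = 5 >= 4
  z = 7: |7| = 7 >= 4
  z = -4: |-4| = 4 >= 4
Step 2: Count = 2

2


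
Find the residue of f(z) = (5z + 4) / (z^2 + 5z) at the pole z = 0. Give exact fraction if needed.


Step 1: Q(z) = z^2 + 5z = (z)(z + 5)
Step 2: Q'(z) = 2z + 5
Step 3: Q'(0) = 5, P(0) = 4
Step 4: Res = P(0)/Q'(0) = 4/5 = 4/5

4/5


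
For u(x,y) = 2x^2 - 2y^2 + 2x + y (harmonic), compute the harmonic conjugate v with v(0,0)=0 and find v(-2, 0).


Step 1: v_x = -u_y = 4y - 1
Step 2: v_y = u_x = 4x + 2
Step 3: v = 4xy - x + 2y + C
Step 4: v(0,0) = 0 => C = 0
Step 5: v(-2, 0) = 2

2


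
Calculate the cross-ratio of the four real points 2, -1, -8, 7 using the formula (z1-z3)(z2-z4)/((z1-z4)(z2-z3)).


Step 1: (z1-z3)(z2-z4) = 10 * (-8) = -80
Step 2: (z1-z4)(z2-z3) = (-5) * 7 = -35
Step 3: Cross-ratio = 80/35 = 16/7

16/7


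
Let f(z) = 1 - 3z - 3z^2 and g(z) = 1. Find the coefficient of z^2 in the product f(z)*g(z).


Step 1: z^2 term in f*g comes from: (1)*(0) + (-3z)*(0) + (-3z^2)*(1)
Step 2: = 0 + 0 - 3
Step 3: = -3

-3


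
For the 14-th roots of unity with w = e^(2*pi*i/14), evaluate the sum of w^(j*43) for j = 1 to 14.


Step 1: The sum sum_{j=1}^{n} w^(k*j) equals n if n | k, else 0.
Step 2: Here n = 14, k = 43
Step 3: Does n divide k? 14 | 43 -> False
Step 4: Sum = 0

0


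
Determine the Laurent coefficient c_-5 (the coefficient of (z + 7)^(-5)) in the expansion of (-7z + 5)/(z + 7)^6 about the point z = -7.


Step 1: Write the numerator in powers of (z + 7): -7z + 5 = -7(z + 7) + (-7*(-7) + 5) = -7(z + 7) + 54
Step 2: Divide by (z + 7)^6: f(z) = 54(z + 7)^(-6) - 7(z + 7)^(-5)
Step 3: This finite sum is the Laurent series of f about z = -7.
Step 4: Coefficient of (z + 7)^(-5) = coefficient of (z + 7) in the re-centred numerator = -7

-7


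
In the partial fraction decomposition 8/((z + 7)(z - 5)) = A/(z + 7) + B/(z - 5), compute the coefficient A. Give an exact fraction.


Step 1: Multiply both sides by (z + 7) and set z = -7
Step 2: A = 8 / (-7 - 5)
Step 3: A = 8 / (-12)
Step 4: A = -2/3

-2/3


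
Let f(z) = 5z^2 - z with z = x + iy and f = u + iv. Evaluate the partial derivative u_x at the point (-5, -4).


Step 1: f(z) = 5(x+iy)^2 - (x+iy) + 0
Step 2: u = 5(x^2 - y^2) - x + 0
Step 3: u_x = 10x - 1
Step 4: At (-5, -4): u_x = -50 - 1 = -51

-51


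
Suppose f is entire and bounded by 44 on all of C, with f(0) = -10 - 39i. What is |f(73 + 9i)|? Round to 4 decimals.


Step 1: By Liouville's theorem, a bounded entire function is constant.
Step 2: f(z) = f(0) = -10 - 39i for all z.
Step 3: |f(w)| = |-10 - 39i| = sqrt(100 + 1521)
Step 4: = 40.2616

40.2616


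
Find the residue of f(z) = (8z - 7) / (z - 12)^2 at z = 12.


Step 1: Pole of order 2 at z = 12
Step 2: Res = lim d/dz [(z - 12)^2 * f(z)] as z -> 12
Step 3: (z - 12)^2 * f(z) = 8z - 7
Step 4: d/dz[8z - 7] = 8

8


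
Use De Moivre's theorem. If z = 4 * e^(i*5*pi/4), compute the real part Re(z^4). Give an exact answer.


Step 1: By De Moivre's theorem, z^4 = 4^4 * e^(i*4*5*pi/4) = 256 * (cos(5*pi) + i*sin(5*pi))
Step 2: |z|^4 = 4^4 = 256
Step 3: Reduce the angle mod 2*pi: 5*pi - 4*pi = pi
Step 4: cos(pi) = -1
Step 5: Re(z^4) = 256 * (-1) = -256

-256


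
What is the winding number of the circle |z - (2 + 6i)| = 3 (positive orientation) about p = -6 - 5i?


Step 1: Center c = (2, 6), radius = 3
Step 2: |p - c|^2 = (-8)^2 + (-11)^2 = 185
Step 3: r^2 = 9
Step 4: |p-c| > r so winding number = 0

0


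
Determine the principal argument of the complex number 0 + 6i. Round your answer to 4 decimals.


Step 1: z = 0 + 6i
Step 2: arg(z) = atan2(6, 0)
Step 3: arg(z) = 1.5708

1.5708


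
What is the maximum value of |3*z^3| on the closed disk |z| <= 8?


Step 1: On |z| = 8, |f(z)| = 3 * |z|^3 = 3 * 8^3
Step 2: By maximum modulus principle, maximum is on boundary.
Step 3: Maximum = 3 * 512 = 1536

1536


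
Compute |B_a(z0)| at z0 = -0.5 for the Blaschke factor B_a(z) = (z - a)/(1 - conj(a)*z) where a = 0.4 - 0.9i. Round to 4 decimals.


Step 1: Numerator z0 - a = -0.5 - (0.4 - 0.9i) = -0.9 + 0.9i
Step 2: Denominator 1 - conj(a)*z0 = 1 - (0.4 + 0.9i)*(-0.5) = 1.2 + 0.45i
Step 3: |z0 - a|^2 = (-0.9)^2 + 0.9^2 = 1.62; |1 - conj(a)*z0|^2 = 1.2^2 + 0.45^2 = 1.6425
Step 4: |B_a(-0.5)| = sqrt(1.62 / 1.6425) = sqrt(0.986301)
Step 5: = 0.9931

0.9931


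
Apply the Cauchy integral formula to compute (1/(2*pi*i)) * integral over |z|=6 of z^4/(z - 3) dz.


Step 1: f(z) = z^4, a = 3 is inside |z| = 6
Step 2: By Cauchy integral formula: (1/(2pi*i)) * integral = f(a)
Step 3: f(3) = 3^4 = 81

81


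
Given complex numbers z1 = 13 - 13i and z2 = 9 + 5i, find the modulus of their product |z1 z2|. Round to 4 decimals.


Step 1: |z1| = sqrt(13^2 + (-13)^2) = sqrt(338)
Step 2: |z2| = sqrt(9^2 + 5^2) = sqrt(106)
Step 3: |z1*z2| = |z1|*|z2| = sqrt(338) * sqrt(106) = sqrt(338 * 106) = sqrt(35828)
Step 4: = 189.2829

189.2829


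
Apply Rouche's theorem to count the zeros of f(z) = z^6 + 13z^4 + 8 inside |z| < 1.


Step 1: On |z| = 1 the three terms have sizes |z^6| = 1^6 = 1, |13z^4| = 13*1^4 = 13, |8| = 8
Step 2: The dominant term is g(z) = 13z^4; let h(z) = z^6 + 8 so f = g + h
Step 3: On |z| = 1: |g| = 13 and |h| <= 1 + 8 = 9
Step 4: Since 13 > 9, |h| < |g| on |z| = 1, so by Rouche f has the same number of zeros as g inside |z| < 1
Step 5: g(z) = 13z^4 has 4 zeros (at the origin, multiplicity 4) inside |z| < 1. Answer = 4

4


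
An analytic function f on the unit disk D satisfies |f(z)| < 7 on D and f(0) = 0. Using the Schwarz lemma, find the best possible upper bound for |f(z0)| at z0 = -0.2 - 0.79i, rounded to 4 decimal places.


Step 1: g = f/7 maps D -> D with g(0) = 0, so by the Schwarz lemma |g(z)| <= |z|, i.e. |f(z)| <= 7|z|; this is sharp (f(z) = 7z).
Step 2: |z0|^2 = (-0.2)^2 + (-0.79)^2 = 0.6641
Step 3: |z0| = sqrt(0.6641) = 0.814923
Step 4: Best bound = 7 * |z0| = 7 * 0.814923 = 5.7045

5.7045


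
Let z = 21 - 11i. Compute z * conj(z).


Step 1: conj(z) = 21 + 11i
Step 2: z * conj(z) = 21^2 + (-11)^2
Step 3: = 441 + 121 = 562

562


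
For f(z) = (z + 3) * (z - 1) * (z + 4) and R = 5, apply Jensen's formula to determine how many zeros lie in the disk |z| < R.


Jensen's formula: (1/2pi)*integral log|f(Re^it)|dt = log|f(0)| + sum_{|a_k|<R} log(R/|a_k|)
Step 1: f(0) = 3 * (-1) * 4 = -12
Step 2: log|f(0)| = log|-3| + log|1| + log|-4| = 2.4849
Step 3: Zeros inside |z| < 5: -3, 1, -4
Step 4: Jensen sum = log(5/3) + log(5/1) + log(5/4) = 2.3434
Step 5: n(R) = number of terms in the Jensen sum = count of zeros inside |z| < 5 = 3

3


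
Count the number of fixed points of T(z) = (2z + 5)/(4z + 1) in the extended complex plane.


Step 1: Fixed points satisfy T(z) = z
Step 2: 4z^2 - z - 5 = 0
Step 3: Discriminant = (-1)^2 - 4*4*(-5) = 81
Step 4: Number of fixed points = 2

2


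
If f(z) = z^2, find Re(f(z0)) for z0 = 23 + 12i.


Step 1: z0 = 23 + 12i
Step 2: z0^2 = 23^2 - 12^2 + 552i
Step 3: real part = 529 - 144 = 385

385


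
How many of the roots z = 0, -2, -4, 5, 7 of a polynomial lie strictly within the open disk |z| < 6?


Step 1: Check each root:
  z = 0: |0| = 0 < 6
  z = -2: |-2| = 2 < 6
  z = -4: |-4| = 4 < 6
  z = 5: |5| = 5 < 6
  z = 7: |7| = 7 >= 6
Step 2: Count = 4

4


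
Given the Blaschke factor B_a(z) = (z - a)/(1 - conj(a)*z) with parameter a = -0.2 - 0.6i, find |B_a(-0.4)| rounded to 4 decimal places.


Step 1: Numerator z0 - a = -0.4 - (-0.2 - 0.6i) = -0.2 + 0.6i
Step 2: Denominator 1 - conj(a)*z0 = 1 - (-0.2 + 0.6i)*(-0.4) = 0.92 + 0.24i
Step 3: |z0 - a|^2 = (-0.2)^2 + 0.6^2 = 0.4; |1 - conj(a)*z0|^2 = 0.92^2 + 0.24^2 = 0.904
Step 4: |B_a(-0.4)| = sqrt(0.4 / 0.904) = sqrt(0.442478)
Step 5: = 0.6652

0.6652


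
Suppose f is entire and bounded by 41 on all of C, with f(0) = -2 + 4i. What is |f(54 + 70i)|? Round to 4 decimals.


Step 1: By Liouville's theorem, a bounded entire function is constant.
Step 2: f(z) = f(0) = -2 + 4i for all z.
Step 3: |f(w)| = |-2 + 4i| = sqrt(4 + 16)
Step 4: = 4.4721

4.4721


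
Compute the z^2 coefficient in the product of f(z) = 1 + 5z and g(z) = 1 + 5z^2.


Step 1: z^2 term in f*g comes from: (1)*(5z^2) + (5z)*(0) + (0)*(1)
Step 2: = 5 + 0 + 0
Step 3: = 5

5


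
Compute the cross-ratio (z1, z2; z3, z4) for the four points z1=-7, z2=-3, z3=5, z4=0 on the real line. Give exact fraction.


Step 1: (z1-z3)(z2-z4) = (-12) * (-3) = 36
Step 2: (z1-z4)(z2-z3) = (-7) * (-8) = 56
Step 3: Cross-ratio = 36/56 = 9/14

9/14


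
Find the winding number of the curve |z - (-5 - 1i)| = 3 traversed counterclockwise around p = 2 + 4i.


Step 1: Center c = (-5, -1), radius = 3
Step 2: |p - c|^2 = 7^2 + 5^2 = 74
Step 3: r^2 = 9
Step 4: |p-c| > r so winding number = 0

0


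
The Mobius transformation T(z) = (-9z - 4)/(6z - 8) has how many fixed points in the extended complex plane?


Step 1: Fixed points satisfy T(z) = z
Step 2: 6z^2 + z + 4 = 0
Step 3: Discriminant = 1^2 - 4*6*4 = -95
Step 4: Number of fixed points = 2

2


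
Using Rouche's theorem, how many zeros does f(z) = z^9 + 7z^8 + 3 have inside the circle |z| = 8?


Step 1: On |z| = 8 the three terms have sizes |z^9| = 8^9 = 134217728, |7z^8| = 7*8^8 = 117440512, |3| = 3
Step 2: The dominant term is g(z) = z^9; let h(z) = 7z^8 + 3 so f = g + h
Step 3: On |z| = 8: |g| = 134217728 and |h| <= 117440512 + 3 = 117440515
Step 4: Since 134217728 > 117440515, |h| < |g| on |z| = 8, so by Rouche f has the same number of zeros as g inside |z| < 8
Step 5: g(z) = z^9 has 9 zeros (all at the origin) inside |z| < 8. Answer = 9

9


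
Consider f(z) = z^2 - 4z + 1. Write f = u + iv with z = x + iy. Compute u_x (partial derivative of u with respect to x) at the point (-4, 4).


Step 1: f(z) = (x+iy)^2 - 4(x+iy) + 1
Step 2: u = (x^2 - y^2) - 4x + 1
Step 3: u_x = 2x - 4
Step 4: At (-4, 4): u_x = -8 - 4 = -12

-12


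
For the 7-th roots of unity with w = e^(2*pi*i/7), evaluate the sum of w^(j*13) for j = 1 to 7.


Step 1: The sum sum_{j=1}^{n} w^(k*j) equals n if n | k, else 0.
Step 2: Here n = 7, k = 13
Step 3: Does n divide k? 7 | 13 -> False
Step 4: Sum = 0

0


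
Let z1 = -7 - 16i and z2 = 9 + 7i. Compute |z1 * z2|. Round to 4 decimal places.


Step 1: |z1| = sqrt((-7)^2 + (-16)^2) = sqrt(305)
Step 2: |z2| = sqrt(9^2 + 7^2) = sqrt(130)
Step 3: |z1*z2| = |z1|*|z2| = sqrt(305) * sqrt(130) = sqrt(305 * 130) = sqrt(39650)
Step 4: = 199.1231

199.1231


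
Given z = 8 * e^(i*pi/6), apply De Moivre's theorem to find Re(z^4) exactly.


Step 1: By De Moivre's theorem, z^4 = 8^4 * e^(i*4*pi/6) = 4096 * (cos(2*pi/3) + i*sin(2*pi/3))
Step 2: |z|^4 = 8^4 = 4096
Step 3: The angle 2*pi/3 already lies in [0, 2*pi)
Step 4: cos(2*pi/3) = -1/2
Step 5: Re(z^4) = 4096 * (-1/2) = -2048

-2048


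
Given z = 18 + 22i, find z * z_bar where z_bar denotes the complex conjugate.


Step 1: conj(z) = 18 - 22i
Step 2: z * conj(z) = 18^2 + 22^2
Step 3: = 324 + 484 = 808

808


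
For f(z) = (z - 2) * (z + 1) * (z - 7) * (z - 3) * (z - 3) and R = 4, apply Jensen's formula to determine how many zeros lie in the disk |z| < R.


Jensen's formula: (1/2pi)*integral log|f(Re^it)|dt = log|f(0)| + sum_{|a_k|<R} log(R/|a_k|)
Step 1: f(0) = (-2) * 1 * (-7) * (-3) * (-3) = 126
Step 2: log|f(0)| = log|2| + log|-1| + log|7| + log|3| + log|3| = 4.8363
Step 3: Zeros inside |z| < 4: 2, -1, 3, 3
Step 4: Jensen sum = log(4/2) + log(4/1) + log(4/3) + log(4/3) = 2.6548
Step 5: n(R) = number of terms in the Jensen sum = count of zeros inside |z| < 4 = 4

4


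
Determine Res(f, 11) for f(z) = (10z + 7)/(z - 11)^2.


Step 1: Pole of order 2 at z = 11
Step 2: Res = lim d/dz [(z - 11)^2 * f(z)] as z -> 11
Step 3: (z - 11)^2 * f(z) = 10z + 7
Step 4: d/dz[10z + 7] = 10

10


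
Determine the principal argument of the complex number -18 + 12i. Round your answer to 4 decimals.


Step 1: z = -18 + 12i
Step 2: arg(z) = atan2(12, -18)
Step 3: arg(z) = 2.5536

2.5536


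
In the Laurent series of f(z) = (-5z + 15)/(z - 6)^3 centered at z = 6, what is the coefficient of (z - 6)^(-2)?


Step 1: Write the numerator in powers of (z - 6): -5z + 15 = -5(z - 6) + (-5*6 + 15) = -5(z - 6) - 15
Step 2: Divide by (z - 6)^3: f(z) = -15(z - 6)^(-3) - 5(z - 6)^(-2)
Step 3: This finite sum is the Laurent series of f about z = 6.
Step 4: Coefficient of (z - 6)^(-2) = coefficient of (z - 6) in the re-centred numerator = -5

-5


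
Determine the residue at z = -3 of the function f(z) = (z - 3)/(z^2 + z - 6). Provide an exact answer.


Step 1: Q(z) = z^2 + z - 6 = (z + 3)(z - 2)
Step 2: Q'(z) = 2z + 1
Step 3: Q'(-3) = -5, P(-3) = -6
Step 4: Res = P(-3)/Q'(-3) = -6/(-5) = 6/5

6/5


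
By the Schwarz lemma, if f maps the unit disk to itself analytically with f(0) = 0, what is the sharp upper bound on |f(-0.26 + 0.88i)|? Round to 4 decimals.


Step 1: Schwarz lemma: if f: D -> D is analytic with f(0) = 0, then |f(z)| <= |z| for all z in D, and this is sharp (f(z) = z).
Step 2: |z0|^2 = (-0.26)^2 + 0.88^2 = 0.842
Step 3: |z0| = sqrt(0.842) = 0.917606
Step 4: Best bound = |z0| = 0.9176

0.9176


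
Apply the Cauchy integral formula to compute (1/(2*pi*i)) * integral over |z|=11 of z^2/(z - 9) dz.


Step 1: f(z) = z^2, a = 9 is inside |z| = 11
Step 2: By Cauchy integral formula: (1/(2pi*i)) * integral = f(a)
Step 3: f(9) = 9^2 = 81

81
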